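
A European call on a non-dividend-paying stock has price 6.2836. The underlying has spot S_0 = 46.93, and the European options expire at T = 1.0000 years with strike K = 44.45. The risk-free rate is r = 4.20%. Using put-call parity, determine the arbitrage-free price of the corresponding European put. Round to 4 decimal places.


Answer: Put price = 1.9754

Derivation:
Put-call parity: C - P = S_0 * exp(-qT) - K * exp(-rT).
S_0 * exp(-qT) = 46.9300 * 1.00000000 = 46.93000000
K * exp(-rT) = 44.4500 * 0.95886978 = 42.62176175
P = C - S*exp(-qT) + K*exp(-rT)
P = 6.2836 - 46.93000000 + 42.62176175 = 1.9754


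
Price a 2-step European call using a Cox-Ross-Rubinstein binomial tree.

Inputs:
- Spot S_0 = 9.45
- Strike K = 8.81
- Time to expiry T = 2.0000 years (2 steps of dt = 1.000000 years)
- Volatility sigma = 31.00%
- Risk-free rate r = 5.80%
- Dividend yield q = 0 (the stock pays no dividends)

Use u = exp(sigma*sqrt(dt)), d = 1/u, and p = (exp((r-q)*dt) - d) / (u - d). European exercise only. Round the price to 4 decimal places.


dt = T/N = 1.000000
u = exp(sigma*sqrt(dt)) = 1.363425; d = 1/u = 0.733447
p = (exp((r-q)*dt) - d) / (u - d) = 0.517904
Discount per step: exp(-r*dt) = 0.943650
Stock lattice S(k, i) with i counting down-moves:
  k=0: S(0,0) = 9.4500
  k=1: S(1,0) = 12.8844; S(1,1) = 6.9311
  k=2: S(2,0) = 17.5669; S(2,1) = 9.4500; S(2,2) = 5.0836
Terminal payoffs V(N, i) = max(S_T - K, 0):
  V(2,0) = 8.756870; V(2,1) = 0.640000; V(2,2) = 0.000000
Backward induction: V(k, i) = exp(-r*dt) * [p * V(k+1, i) + (1-p) * V(k+1, i+1)].
  V(1,0) = exp(-r*dt) * [p*8.756870 + (1-p)*0.640000] = 4.570811
  V(1,1) = exp(-r*dt) * [p*0.640000 + (1-p)*0.000000] = 0.312781
  V(0,0) = exp(-r*dt) * [p*4.570811 + (1-p)*0.312781] = 2.376139

Answer: Price = V(0,0) = 2.3761


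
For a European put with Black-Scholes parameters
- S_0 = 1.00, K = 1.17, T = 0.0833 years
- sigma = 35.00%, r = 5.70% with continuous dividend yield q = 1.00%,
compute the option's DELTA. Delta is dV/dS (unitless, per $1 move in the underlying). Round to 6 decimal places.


Answer: Delta = -0.927764

Derivation:
d1 = -1.4649797571; d2 = -1.5659958449
phi(d1) = 0.1364193915; exp(-qT) = 0.9991673468; exp(-rT) = 0.9952631544
N(-d1) = 0.9285367796
Delta = -exp(-qT) * N(-d1) = -0.9991673468 * 0.9285367796 = -0.927764


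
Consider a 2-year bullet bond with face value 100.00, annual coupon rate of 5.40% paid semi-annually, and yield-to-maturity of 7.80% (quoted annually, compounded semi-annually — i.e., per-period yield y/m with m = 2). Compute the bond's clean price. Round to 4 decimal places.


Answer: Price = 95.6338

Derivation:
Coupon per period c = face * coupon_rate / m = 2.700000
Periods per year m = 2; per-period yield y/m = 0.039000
Number of cashflows N = 4
Cashflows (t years, CF_t, discount factor 1/(1+y/m)^(m*t), PV):
  t = 0.5000: CF_t = 2.700000, DF = 0.962464, PV = 2.598653
  t = 1.0000: CF_t = 2.700000, DF = 0.926337, PV = 2.501109
  t = 1.5000: CF_t = 2.700000, DF = 0.891566, PV = 2.407227
  t = 2.0000: CF_t = 102.700000, DF = 0.858100, PV = 88.126851
Price P = sum_t PV_t = 95.633841


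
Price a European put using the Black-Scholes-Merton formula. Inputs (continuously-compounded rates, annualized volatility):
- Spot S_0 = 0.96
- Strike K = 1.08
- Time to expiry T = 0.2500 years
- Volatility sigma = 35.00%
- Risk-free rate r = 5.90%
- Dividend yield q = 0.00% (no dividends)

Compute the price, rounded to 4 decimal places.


Answer: Price = 0.1345

Derivation:
d1 = (ln(S/K) + (r - q + 0.5*sigma^2) * T) / (sigma * sqrt(T)) = -0.50126020
d2 = d1 - sigma * sqrt(T) = -0.67626020
exp(-rT) = 0.98535825; exp(-qT) = 1.00000000
P = K * exp(-rT) * N(-d2) - S_0 * exp(-qT) * N(-d1)
N(-d1) = 0.69190600; N(-d2) = 0.75056227
P = 1.0800 * 0.98535825 * 0.75056227 - 0.9600 * 1.00000000 * 0.69190600 = 0.1345


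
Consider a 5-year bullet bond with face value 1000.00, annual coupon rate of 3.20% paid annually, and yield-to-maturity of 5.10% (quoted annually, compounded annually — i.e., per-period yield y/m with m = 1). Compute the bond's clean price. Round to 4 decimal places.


Coupon per period c = face * coupon_rate / m = 32.000000
Periods per year m = 1; per-period yield y/m = 0.051000
Number of cashflows N = 5
Cashflows (t years, CF_t, discount factor 1/(1+y/m)^(m*t), PV):
  t = 1.0000: CF_t = 32.000000, DF = 0.951475, PV = 30.447193
  t = 2.0000: CF_t = 32.000000, DF = 0.905304, PV = 28.969737
  t = 3.0000: CF_t = 32.000000, DF = 0.861374, PV = 27.563974
  t = 4.0000: CF_t = 32.000000, DF = 0.819576, PV = 26.226426
  t = 5.0000: CF_t = 1032.000000, DF = 0.779806, PV = 804.759509
Price P = sum_t PV_t = 917.966839

Answer: Price = 917.9668


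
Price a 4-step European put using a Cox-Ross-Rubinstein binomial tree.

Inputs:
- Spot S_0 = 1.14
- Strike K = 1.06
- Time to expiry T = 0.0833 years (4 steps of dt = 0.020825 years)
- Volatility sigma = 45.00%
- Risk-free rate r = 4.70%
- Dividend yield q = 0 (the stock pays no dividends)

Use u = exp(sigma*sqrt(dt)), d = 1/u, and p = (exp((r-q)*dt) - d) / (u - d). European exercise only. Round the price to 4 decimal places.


dt = T/N = 0.020825
u = exp(sigma*sqrt(dt)) = 1.067094; d = 1/u = 0.937125
p = (exp((r-q)*dt) - d) / (u - d) = 0.491305
Discount per step: exp(-r*dt) = 0.999022
Stock lattice S(k, i) with i counting down-moves:
  k=0: S(0,0) = 1.1400
  k=1: S(1,0) = 1.2165; S(1,1) = 1.0683
  k=2: S(2,0) = 1.2981; S(2,1) = 1.1400; S(2,2) = 1.0012
  k=3: S(3,0) = 1.3852; S(3,1) = 1.2165; S(3,2) = 1.0683; S(3,3) = 0.9382
  k=4: S(4,0) = 1.4781; S(4,1) = 1.2981; S(4,2) = 1.1400; S(4,3) = 1.0012; S(4,4) = 0.8792
Terminal payoffs V(N, i) = max(K - S_T, 0):
  V(4,0) = 0.000000; V(4,1) = 0.000000; V(4,2) = 0.000000; V(4,3) = 0.058849; V(4,4) = 0.180786
Backward induction: V(k, i) = exp(-r*dt) * [p * V(k+1, i) + (1-p) * V(k+1, i+1)].
  V(3,0) = exp(-r*dt) * [p*0.000000 + (1-p)*0.000000] = 0.000000
  V(3,1) = exp(-r*dt) * [p*0.000000 + (1-p)*0.000000] = 0.000000
  V(3,2) = exp(-r*dt) * [p*0.000000 + (1-p)*0.058849] = 0.029907
  V(3,3) = exp(-r*dt) * [p*0.058849 + (1-p)*0.180786] = 0.120760
  V(2,0) = exp(-r*dt) * [p*0.000000 + (1-p)*0.000000] = 0.000000
  V(2,1) = exp(-r*dt) * [p*0.000000 + (1-p)*0.029907] = 0.015199
  V(2,2) = exp(-r*dt) * [p*0.029907 + (1-p)*0.120760] = 0.076049
  V(1,0) = exp(-r*dt) * [p*0.000000 + (1-p)*0.015199] = 0.007724
  V(1,1) = exp(-r*dt) * [p*0.015199 + (1-p)*0.076049] = 0.046108
  V(0,0) = exp(-r*dt) * [p*0.007724 + (1-p)*0.046108] = 0.027223

Answer: Price = V(0,0) = 0.0272


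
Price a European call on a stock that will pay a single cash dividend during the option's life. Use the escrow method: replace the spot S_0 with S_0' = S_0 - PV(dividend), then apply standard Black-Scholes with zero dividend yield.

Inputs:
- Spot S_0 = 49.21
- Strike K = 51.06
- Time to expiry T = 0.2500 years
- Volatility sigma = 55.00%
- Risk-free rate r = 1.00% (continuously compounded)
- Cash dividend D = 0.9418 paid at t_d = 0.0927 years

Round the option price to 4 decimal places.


Answer: Price = 4.1953

Derivation:
PV(D) = D * exp(-r * t_d) = 0.9418 * 0.99907343 = 0.94092736
S_0' = S_0 - PV(D) = 49.2100 - 0.94092736 = 48.26907264
d1 = (ln(S_0'/K) + (r + sigma^2/2)*T) / (sigma*sqrt(T)) = -0.05781045
d2 = d1 - sigma*sqrt(T) = -0.33281045
exp(-rT) = 0.99750312
N(d1) = 0.47694981; N(d2) = 0.36963868
C = S_0' * N(d1) - K * exp(-rT) * N(d2) = 48.26907264 * 0.47694981 - 51.0600 * 0.99750312 * 0.36963868 = 4.1953


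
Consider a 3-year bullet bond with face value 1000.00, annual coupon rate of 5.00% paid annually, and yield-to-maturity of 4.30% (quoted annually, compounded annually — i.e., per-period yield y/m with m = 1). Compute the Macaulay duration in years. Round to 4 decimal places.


Answer: Macaulay duration = 2.8608 years

Derivation:
Coupon per period c = face * coupon_rate / m = 50.000000
Periods per year m = 1; per-period yield y/m = 0.043000
Number of cashflows N = 3
Cashflows (t years, CF_t, discount factor 1/(1+y/m)^(m*t), PV):
  t = 1.0000: CF_t = 50.000000, DF = 0.958773, PV = 47.938639
  t = 2.0000: CF_t = 50.000000, DF = 0.919245, PV = 45.962261
  t = 3.0000: CF_t = 1050.000000, DF = 0.881347, PV = 925.414657
Price P = sum_t PV_t = 1019.315557
Macaulay numerator sum_t t * PV_t:
  t * PV_t at t = 1.0000: 47.938639
  t * PV_t at t = 2.0000: 91.924523
  t * PV_t at t = 3.0000: 2776.243972
Macaulay duration D = (sum_t t * PV_t) / P = 2916.107133 / 1019.315557 = 2.860848


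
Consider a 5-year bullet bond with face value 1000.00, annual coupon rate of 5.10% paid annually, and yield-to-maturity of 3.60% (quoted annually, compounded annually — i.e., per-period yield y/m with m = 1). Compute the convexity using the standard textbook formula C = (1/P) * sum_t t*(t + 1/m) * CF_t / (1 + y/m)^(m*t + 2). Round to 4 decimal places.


Answer: Convexity = 24.6460

Derivation:
Coupon per period c = face * coupon_rate / m = 51.000000
Periods per year m = 1; per-period yield y/m = 0.036000
Number of cashflows N = 5
Cashflows (t years, CF_t, discount factor 1/(1+y/m)^(m*t), PV):
  t = 1.0000: CF_t = 51.000000, DF = 0.965251, PV = 49.227799
  t = 2.0000: CF_t = 51.000000, DF = 0.931709, PV = 47.517181
  t = 3.0000: CF_t = 51.000000, DF = 0.899333, PV = 45.866005
  t = 4.0000: CF_t = 51.000000, DF = 0.868082, PV = 44.272205
  t = 5.0000: CF_t = 1051.000000, DF = 0.837917, PV = 880.651216
Price P = sum_t PV_t = 1067.534405
Convexity numerator sum_t t*(t + 1/m) * CF_t / (1+y/m)^(m*t + 2):
  t = 1.0000: term = 91.732009
  t = 2.0000: term = 265.633231
  t = 3.0000: term = 512.805465
  t = 4.0000: term = 824.976617
  t = 5.0000: term = 24615.331160
Convexity = (1/P) * sum = 26310.478483 / 1067.534405 = 24.646024


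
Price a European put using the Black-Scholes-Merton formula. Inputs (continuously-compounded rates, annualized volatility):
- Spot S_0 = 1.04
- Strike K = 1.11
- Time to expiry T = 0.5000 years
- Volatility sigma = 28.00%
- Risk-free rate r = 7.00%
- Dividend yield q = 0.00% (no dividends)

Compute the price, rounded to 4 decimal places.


d1 = (ln(S/K) + (r - q + 0.5*sigma^2) * T) / (sigma * sqrt(T)) = -0.05323151
d2 = d1 - sigma * sqrt(T) = -0.25122141
exp(-rT) = 0.96560542; exp(-qT) = 1.00000000
P = K * exp(-rT) * N(-d2) - S_0 * exp(-qT) * N(-d1)
N(-d1) = 0.52122628; N(-d2) = 0.59917854
P = 1.1100 * 0.96560542 * 0.59917854 - 1.0400 * 1.00000000 * 0.52122628 = 0.1001

Answer: Price = 0.1001


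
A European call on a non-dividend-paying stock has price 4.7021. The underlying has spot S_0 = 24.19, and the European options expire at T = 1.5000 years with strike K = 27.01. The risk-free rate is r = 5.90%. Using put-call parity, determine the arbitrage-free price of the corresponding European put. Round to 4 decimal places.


Answer: Put price = 5.2344

Derivation:
Put-call parity: C - P = S_0 * exp(-qT) - K * exp(-rT).
S_0 * exp(-qT) = 24.1900 * 1.00000000 = 24.19000000
K * exp(-rT) = 27.0100 * 0.91530311 = 24.72233702
P = C - S*exp(-qT) + K*exp(-rT)
P = 4.7021 - 24.19000000 + 24.72233702 = 5.2344


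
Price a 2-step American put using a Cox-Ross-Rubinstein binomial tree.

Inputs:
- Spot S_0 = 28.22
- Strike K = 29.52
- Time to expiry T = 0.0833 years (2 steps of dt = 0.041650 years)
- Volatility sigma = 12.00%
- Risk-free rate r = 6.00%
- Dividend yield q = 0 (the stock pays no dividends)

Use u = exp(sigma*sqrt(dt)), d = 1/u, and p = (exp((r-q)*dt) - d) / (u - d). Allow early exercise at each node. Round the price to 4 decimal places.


dt = T/N = 0.041650
u = exp(sigma*sqrt(dt)) = 1.024792; d = 1/u = 0.975807
p = (exp((r-q)*dt) - d) / (u - d) = 0.544957
Discount per step: exp(-r*dt) = 0.997504
Stock lattice S(k, i) with i counting down-moves:
  k=0: S(0,0) = 28.2200
  k=1: S(1,0) = 28.9196; S(1,1) = 27.5373
  k=2: S(2,0) = 29.6366; S(2,1) = 28.2200; S(2,2) = 26.8711
Terminal payoffs V(N, i) = max(K - S_T, 0):
  V(2,0) = 0.000000; V(2,1) = 1.300000; V(2,2) = 2.648911
Backward induction: V(k, i) = exp(-r*dt) * [p * V(k+1, i) + (1-p) * V(k+1, i+1)]; then take max(V_cont, immediate exercise) for American.
  V(1,0) = exp(-r*dt) * [p*0.000000 + (1-p)*1.300000] = 0.590079; exercise = 0.600360; V(1,0) = max -> 0.600360
  V(1,1) = exp(-r*dt) * [p*1.300000 + (1-p)*2.648911] = 1.909035; exercise = 1.982714; V(1,1) = max -> 1.982714
  V(0,0) = exp(-r*dt) * [p*0.600360 + (1-p)*1.982714] = 1.226322; exercise = 1.300000; V(0,0) = max -> 1.300000

Answer: Price = V(0,0) = 1.3000


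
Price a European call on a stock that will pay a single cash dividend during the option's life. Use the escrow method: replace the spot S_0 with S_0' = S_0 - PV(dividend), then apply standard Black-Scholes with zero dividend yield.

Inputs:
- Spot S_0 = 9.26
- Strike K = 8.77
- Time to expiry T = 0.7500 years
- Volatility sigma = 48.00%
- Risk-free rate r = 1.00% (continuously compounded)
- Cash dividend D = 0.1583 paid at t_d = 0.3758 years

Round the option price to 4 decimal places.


Answer: Price = 1.6732

Derivation:
PV(D) = D * exp(-r * t_d) = 0.1583 * 0.99624905 = 0.15770623
S_0' = S_0 - PV(D) = 9.2600 - 0.15770623 = 9.10229377
d1 = (ln(S_0'/K) + (r + sigma^2/2)*T) / (sigma*sqrt(T)) = 0.31535266
d2 = d1 - sigma*sqrt(T) = -0.10033954
exp(-rT) = 0.99252805
N(d1) = 0.62375305; N(d2) = 0.46003739
C = S_0' * N(d1) - K * exp(-rT) * N(d2) = 9.10229377 * 0.62375305 - 8.7700 * 0.99252805 * 0.46003739 = 1.6732


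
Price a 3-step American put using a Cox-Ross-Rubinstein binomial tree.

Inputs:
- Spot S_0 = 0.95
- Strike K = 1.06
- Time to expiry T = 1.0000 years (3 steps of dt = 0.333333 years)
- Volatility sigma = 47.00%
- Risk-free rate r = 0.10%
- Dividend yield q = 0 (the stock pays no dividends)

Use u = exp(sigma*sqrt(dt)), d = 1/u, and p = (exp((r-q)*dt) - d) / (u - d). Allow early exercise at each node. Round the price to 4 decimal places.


dt = T/N = 0.333333
u = exp(sigma*sqrt(dt)) = 1.311740; d = 1/u = 0.762346
p = (exp((r-q)*dt) - d) / (u - d) = 0.433181
Discount per step: exp(-r*dt) = 0.999667
Stock lattice S(k, i) with i counting down-moves:
  k=0: S(0,0) = 0.9500
  k=1: S(1,0) = 1.2462; S(1,1) = 0.7242
  k=2: S(2,0) = 1.6346; S(2,1) = 0.9500; S(2,2) = 0.5521
  k=3: S(3,0) = 2.1442; S(3,1) = 1.2462; S(3,2) = 0.7242; S(3,3) = 0.4209
Terminal payoffs V(N, i) = max(K - S_T, 0):
  V(3,0) = 0.000000; V(3,1) = 0.000000; V(3,2) = 0.335771; V(3,3) = 0.639099
Backward induction: V(k, i) = exp(-r*dt) * [p * V(k+1, i) + (1-p) * V(k+1, i+1)]; then take max(V_cont, immediate exercise) for American.
  V(2,0) = exp(-r*dt) * [p*0.000000 + (1-p)*0.000000] = 0.000000; exercise = 0.000000; V(2,0) = max -> 0.000000
  V(2,1) = exp(-r*dt) * [p*0.000000 + (1-p)*0.335771] = 0.190258; exercise = 0.110000; V(2,1) = max -> 0.190258
  V(2,2) = exp(-r*dt) * [p*0.335771 + (1-p)*0.639099] = 0.507534; exercise = 0.507887; V(2,2) = max -> 0.507887
  V(1,0) = exp(-r*dt) * [p*0.000000 + (1-p)*0.190258] = 0.107806; exercise = 0.000000; V(1,0) = max -> 0.107806
  V(1,1) = exp(-r*dt) * [p*0.190258 + (1-p)*0.507887] = 0.370173; exercise = 0.335771; V(1,1) = max -> 0.370173
  V(0,0) = exp(-r*dt) * [p*0.107806 + (1-p)*0.370173] = 0.256435; exercise = 0.110000; V(0,0) = max -> 0.256435

Answer: Price = V(0,0) = 0.2564


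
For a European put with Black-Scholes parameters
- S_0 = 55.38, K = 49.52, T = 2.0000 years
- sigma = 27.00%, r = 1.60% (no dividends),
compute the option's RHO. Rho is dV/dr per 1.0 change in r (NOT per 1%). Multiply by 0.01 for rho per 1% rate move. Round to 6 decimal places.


d1 = 0.5676283694; d2 = 0.1857907076
phi(d1) = 0.3395821064; exp(-qT) = 1.0000000000; exp(-rT) = 0.9685065821
N(-d2) = 0.4263044460
Rho = -K*T*exp(-rT)*N(-d2) = -49.5200 * 2.0000 * 0.9685065821 * 0.4263044460 = -40.891503

Answer: Rho = -40.891503


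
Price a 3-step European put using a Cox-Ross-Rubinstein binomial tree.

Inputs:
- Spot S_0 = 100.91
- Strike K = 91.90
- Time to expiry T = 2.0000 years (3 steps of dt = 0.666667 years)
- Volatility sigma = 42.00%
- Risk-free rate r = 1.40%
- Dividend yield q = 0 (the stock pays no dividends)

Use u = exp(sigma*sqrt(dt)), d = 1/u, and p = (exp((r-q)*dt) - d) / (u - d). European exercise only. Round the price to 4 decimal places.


dt = T/N = 0.666667
u = exp(sigma*sqrt(dt)) = 1.409068; d = 1/u = 0.709689
p = (exp((r-q)*dt) - d) / (u - d) = 0.428506
Discount per step: exp(-r*dt) = 0.990710
Stock lattice S(k, i) with i counting down-moves:
  k=0: S(0,0) = 100.9100
  k=1: S(1,0) = 142.1891; S(1,1) = 71.6147
  k=2: S(2,0) = 200.3541; S(2,1) = 100.9100; S(2,2) = 50.8242
  k=3: S(3,0) = 282.3125; S(3,1) = 142.1891; S(3,2) = 71.6147; S(3,3) = 36.0693
Terminal payoffs V(N, i) = max(K - S_T, 0):
  V(3,0) = 0.000000; V(3,1) = 0.000000; V(3,2) = 20.285292; V(3,3) = 55.830655
Backward induction: V(k, i) = exp(-r*dt) * [p * V(k+1, i) + (1-p) * V(k+1, i+1)].
  V(2,0) = exp(-r*dt) * [p*0.000000 + (1-p)*0.000000] = 0.000000
  V(2,1) = exp(-r*dt) * [p*0.000000 + (1-p)*20.285292] = 11.485227
  V(2,2) = exp(-r*dt) * [p*20.285292 + (1-p)*55.830655] = 40.222093
  V(1,0) = exp(-r*dt) * [p*0.000000 + (1-p)*11.485227] = 6.502763
  V(1,1) = exp(-r*dt) * [p*11.485227 + (1-p)*40.222093] = 27.648912
  V(0,0) = exp(-r*dt) * [p*6.502763 + (1-p)*27.648912] = 18.414984

Answer: Price = V(0,0) = 18.4150


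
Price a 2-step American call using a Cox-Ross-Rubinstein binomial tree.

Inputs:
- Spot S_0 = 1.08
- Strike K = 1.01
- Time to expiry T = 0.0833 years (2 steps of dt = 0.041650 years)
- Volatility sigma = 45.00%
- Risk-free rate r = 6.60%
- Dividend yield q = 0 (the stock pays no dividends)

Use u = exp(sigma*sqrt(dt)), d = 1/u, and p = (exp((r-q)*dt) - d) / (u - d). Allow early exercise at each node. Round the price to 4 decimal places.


dt = T/N = 0.041650
u = exp(sigma*sqrt(dt)) = 1.096187; d = 1/u = 0.912253
p = (exp((r-q)*dt) - d) / (u - d) = 0.492022
Discount per step: exp(-r*dt) = 0.997255
Stock lattice S(k, i) with i counting down-moves:
  k=0: S(0,0) = 1.0800
  k=1: S(1,0) = 1.1839; S(1,1) = 0.9852
  k=2: S(2,0) = 1.2978; S(2,1) = 1.0800; S(2,2) = 0.8988
Terminal payoffs V(N, i) = max(S_T - K, 0):
  V(2,0) = 0.287755; V(2,1) = 0.070000; V(2,2) = 0.000000
Backward induction: V(k, i) = exp(-r*dt) * [p * V(k+1, i) + (1-p) * V(k+1, i+1)]; then take max(V_cont, immediate exercise) for American.
  V(1,0) = exp(-r*dt) * [p*0.287755 + (1-p)*0.070000] = 0.176654; exercise = 0.173882; V(1,0) = max -> 0.176654
  V(1,1) = exp(-r*dt) * [p*0.070000 + (1-p)*0.000000] = 0.034347; exercise = 0.000000; V(1,1) = max -> 0.034347
  V(0,0) = exp(-r*dt) * [p*0.176654 + (1-p)*0.034347] = 0.104079; exercise = 0.070000; V(0,0) = max -> 0.104079

Answer: Price = V(0,0) = 0.1041


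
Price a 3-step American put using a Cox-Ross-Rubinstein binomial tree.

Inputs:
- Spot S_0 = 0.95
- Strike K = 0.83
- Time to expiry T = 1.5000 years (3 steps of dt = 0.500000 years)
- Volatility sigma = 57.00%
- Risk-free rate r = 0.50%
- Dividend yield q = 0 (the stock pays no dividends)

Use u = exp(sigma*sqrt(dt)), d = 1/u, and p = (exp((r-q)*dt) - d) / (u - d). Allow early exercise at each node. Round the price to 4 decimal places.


dt = T/N = 0.500000
u = exp(sigma*sqrt(dt)) = 1.496383; d = 1/u = 0.668278
p = (exp((r-q)*dt) - d) / (u - d) = 0.403602
Discount per step: exp(-r*dt) = 0.997503
Stock lattice S(k, i) with i counting down-moves:
  k=0: S(0,0) = 0.9500
  k=1: S(1,0) = 1.4216; S(1,1) = 0.6349
  k=2: S(2,0) = 2.1272; S(2,1) = 0.9500; S(2,2) = 0.4243
  k=3: S(3,0) = 3.1831; S(3,1) = 1.4216; S(3,2) = 0.6349; S(3,3) = 0.2835
Terminal payoffs V(N, i) = max(K - S_T, 0):
  V(3,0) = 0.000000; V(3,1) = 0.000000; V(3,2) = 0.195136; V(3,3) = 0.546472
Backward induction: V(k, i) = exp(-r*dt) * [p * V(k+1, i) + (1-p) * V(k+1, i+1)]; then take max(V_cont, immediate exercise) for American.
  V(2,0) = exp(-r*dt) * [p*0.000000 + (1-p)*0.000000] = 0.000000; exercise = 0.000000; V(2,0) = max -> 0.000000
  V(2,1) = exp(-r*dt) * [p*0.000000 + (1-p)*0.195136] = 0.116088; exercise = 0.000000; V(2,1) = max -> 0.116088
  V(2,2) = exp(-r*dt) * [p*0.195136 + (1-p)*0.546472] = 0.403662; exercise = 0.405734; V(2,2) = max -> 0.405734
  V(1,0) = exp(-r*dt) * [p*0.000000 + (1-p)*0.116088] = 0.069062; exercise = 0.000000; V(1,0) = max -> 0.069062
  V(1,1) = exp(-r*dt) * [p*0.116088 + (1-p)*0.405734] = 0.288111; exercise = 0.195136; V(1,1) = max -> 0.288111
  V(0,0) = exp(-r*dt) * [p*0.069062 + (1-p)*0.288111] = 0.199204; exercise = 0.000000; V(0,0) = max -> 0.199204

Answer: Price = V(0,0) = 0.1992


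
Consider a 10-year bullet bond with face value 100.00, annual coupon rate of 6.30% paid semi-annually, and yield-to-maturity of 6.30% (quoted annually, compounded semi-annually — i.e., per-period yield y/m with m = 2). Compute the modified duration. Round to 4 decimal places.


Answer: Modified duration = 7.3366

Derivation:
Coupon per period c = face * coupon_rate / m = 3.150000
Periods per year m = 2; per-period yield y/m = 0.031500
Number of cashflows N = 20
Cashflows (t years, CF_t, discount factor 1/(1+y/m)^(m*t), PV):
  t = 0.5000: CF_t = 3.150000, DF = 0.969462, PV = 3.053805
  t = 1.0000: CF_t = 3.150000, DF = 0.939856, PV = 2.960548
  t = 1.5000: CF_t = 3.150000, DF = 0.911155, PV = 2.870139
  t = 2.0000: CF_t = 3.150000, DF = 0.883330, PV = 2.782490
  t = 2.5000: CF_t = 3.150000, DF = 0.856355, PV = 2.697518
  t = 3.0000: CF_t = 3.150000, DF = 0.830204, PV = 2.615141
  t = 3.5000: CF_t = 3.150000, DF = 0.804851, PV = 2.535280
  t = 4.0000: CF_t = 3.150000, DF = 0.780272, PV = 2.457857
  t = 4.5000: CF_t = 3.150000, DF = 0.756444, PV = 2.382799
  t = 5.0000: CF_t = 3.150000, DF = 0.733344, PV = 2.310033
  t = 5.5000: CF_t = 3.150000, DF = 0.710949, PV = 2.239489
  t = 6.0000: CF_t = 3.150000, DF = 0.689238, PV = 2.171100
  t = 6.5000: CF_t = 3.150000, DF = 0.668190, PV = 2.104799
  t = 7.0000: CF_t = 3.150000, DF = 0.647785, PV = 2.040522
  t = 7.5000: CF_t = 3.150000, DF = 0.628003, PV = 1.978209
  t = 8.0000: CF_t = 3.150000, DF = 0.608825, PV = 1.917798
  t = 8.5000: CF_t = 3.150000, DF = 0.590232, PV = 1.859232
  t = 9.0000: CF_t = 3.150000, DF = 0.572208, PV = 1.802455
  t = 9.5000: CF_t = 3.150000, DF = 0.554734, PV = 1.747411
  t = 10.0000: CF_t = 103.150000, DF = 0.537793, PV = 55.473375
Price P = sum_t PV_t = 100.000000
First compute Macaulay numerator sum_t t * PV_t:
  t * PV_t at t = 0.5000: 1.526903
  t * PV_t at t = 1.0000: 2.960548
  t * PV_t at t = 1.5000: 4.305208
  t * PV_t at t = 2.0000: 5.564980
  t * PV_t at t = 2.5000: 6.743796
  t * PV_t at t = 3.0000: 7.845424
  t * PV_t at t = 3.5000: 8.873480
  t * PV_t at t = 4.0000: 9.831430
  t * PV_t at t = 4.5000: 10.722597
  t * PV_t at t = 5.0000: 11.550166
  t * PV_t at t = 5.5000: 12.317191
  t * PV_t at t = 6.0000: 13.026598
  t * PV_t at t = 6.5000: 13.681191
  t * PV_t at t = 7.0000: 14.283655
  t * PV_t at t = 7.5000: 14.836564
  t * PV_t at t = 8.0000: 15.342383
  t * PV_t at t = 8.5000: 15.803473
  t * PV_t at t = 9.0000: 16.222093
  t * PV_t at t = 9.5000: 16.600407
  t * PV_t at t = 10.0000: 554.733746
Macaulay duration D = 756.771832 / 100.000000 = 7.567718
Modified duration = D / (1 + y/m) = 7.567718 / (1 + 0.031500) = 7.336615


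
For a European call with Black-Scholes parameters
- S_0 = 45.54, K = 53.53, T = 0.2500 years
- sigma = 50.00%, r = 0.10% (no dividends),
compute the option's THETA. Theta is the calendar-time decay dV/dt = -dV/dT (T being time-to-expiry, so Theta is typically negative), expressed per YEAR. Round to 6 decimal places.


Answer: Theta = -7.944477

Derivation:
d1 = -0.5206047351; d2 = -0.7706047351
phi(d1) = 0.3483828785; exp(-qT) = 1.0000000000; exp(-rT) = 0.9997500312
Theta = -S*exp(-qT)*phi(d1)*sigma/(2*sqrt(T)) - r*K*exp(-rT)*N(d2) + q*S*exp(-qT)*N(d1)
N(d1) = 0.3013210750; N(d2) = 0.2204706269; sqrt(T) = 0.5000000000
Term 1 = -45.5400 * 1.0000000000 * 0.3483828785 * 0.5000 / (2 * 0.5000000000) = -7.9326781434
Term 2 = -0.0010 * 53.5300 * 0.9997500312 * 0.2204706269 = -0.0117988426
Term 3 = 0 (no dividend yield, q = 0)
Theta = -7.9326781434 + (-0.0117988426) + (0.0000000000) = -7.944477


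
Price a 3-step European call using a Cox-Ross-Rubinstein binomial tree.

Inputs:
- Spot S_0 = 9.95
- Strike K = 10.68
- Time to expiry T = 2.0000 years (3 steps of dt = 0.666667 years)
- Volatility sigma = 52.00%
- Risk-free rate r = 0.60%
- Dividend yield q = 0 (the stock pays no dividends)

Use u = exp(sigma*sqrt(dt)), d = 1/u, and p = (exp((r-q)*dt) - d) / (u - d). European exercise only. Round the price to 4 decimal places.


dt = T/N = 0.666667
u = exp(sigma*sqrt(dt)) = 1.528945; d = 1/u = 0.654046
p = (exp((r-q)*dt) - d) / (u - d) = 0.400003
Discount per step: exp(-r*dt) = 0.996008
Stock lattice S(k, i) with i counting down-moves:
  k=0: S(0,0) = 9.9500
  k=1: S(1,0) = 15.2130; S(1,1) = 6.5078
  k=2: S(2,0) = 23.2599; S(2,1) = 9.9500; S(2,2) = 4.2564
  k=3: S(3,0) = 35.5631; S(3,1) = 15.2130; S(3,2) = 6.5078; S(3,3) = 2.7839
Terminal payoffs V(N, i) = max(S_T - K, 0):
  V(3,0) = 24.883051; V(3,1) = 4.533007; V(3,2) = 0.000000; V(3,3) = 0.000000
Backward induction: V(k, i) = exp(-r*dt) * [p * V(k+1, i) + (1-p) * V(k+1, i+1)].
  V(2,0) = exp(-r*dt) * [p*24.883051 + (1-p)*4.533007] = 12.622492
  V(2,1) = exp(-r*dt) * [p*4.533007 + (1-p)*0.000000] = 1.805977
  V(2,2) = exp(-r*dt) * [p*0.000000 + (1-p)*0.000000] = 0.000000
  V(1,0) = exp(-r*dt) * [p*12.622492 + (1-p)*1.805977] = 6.108132
  V(1,1) = exp(-r*dt) * [p*1.805977 + (1-p)*0.000000] = 0.719512
  V(0,0) = exp(-r*dt) * [p*6.108132 + (1-p)*0.719512] = 2.863499

Answer: Price = V(0,0) = 2.8635


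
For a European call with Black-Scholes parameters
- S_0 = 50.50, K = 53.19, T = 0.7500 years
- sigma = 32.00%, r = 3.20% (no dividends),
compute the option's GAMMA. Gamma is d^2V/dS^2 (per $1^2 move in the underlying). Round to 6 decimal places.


d1 = 0.0378991752; d2 = -0.2392289540
phi(d1) = 0.3986558734; exp(-qT) = 1.0000000000; exp(-rT) = 0.9762857098
Gamma = exp(-qT) * phi(d1) / (S * sigma * sqrt(T)) = 1.0000000000 * 0.3986558734 / (50.5000 * 0.3200 * 0.8660254038) = 0.028486

Answer: Gamma = 0.028486


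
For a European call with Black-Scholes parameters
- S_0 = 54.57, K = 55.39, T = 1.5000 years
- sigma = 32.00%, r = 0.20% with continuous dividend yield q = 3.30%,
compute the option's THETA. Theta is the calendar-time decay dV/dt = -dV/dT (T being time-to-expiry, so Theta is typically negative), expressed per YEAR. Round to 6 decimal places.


Answer: Theta = -1.860867

Derivation:
d1 = 0.0392561583; d2 = -0.3526622005
phi(d1) = 0.3986350046; exp(-qT) = 0.9517051581; exp(-rT) = 0.9970044955
Theta = -S*exp(-qT)*phi(d1)*sigma/(2*sqrt(T)) - r*K*exp(-rT)*N(d2) + q*S*exp(-qT)*N(d1)
N(d1) = 0.5156569199; N(d2) = 0.3621708502; sqrt(T) = 1.2247448714
Term 1 = -54.5700 * 0.9517051581 * 0.3986350046 * 0.3200 / (2 * 1.2247448714) = -2.7046194194
Term 2 = -0.0020 * 55.3900 * 0.9970044955 * 0.3621708502 = -0.0400011033
Term 3 = 0.0330 * 54.5700 * 0.9517051581 * 0.5156569199 = 0.8837535411
Theta = -2.7046194194 + (-0.0400011033) + (0.8837535411) = -1.860867


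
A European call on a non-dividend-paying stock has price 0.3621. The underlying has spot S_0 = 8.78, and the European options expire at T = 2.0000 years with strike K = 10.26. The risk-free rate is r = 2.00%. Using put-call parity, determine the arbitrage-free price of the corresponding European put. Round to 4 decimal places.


Answer: Put price = 1.4398

Derivation:
Put-call parity: C - P = S_0 * exp(-qT) - K * exp(-rT).
S_0 * exp(-qT) = 8.7800 * 1.00000000 = 8.78000000
K * exp(-rT) = 10.2600 * 0.96078944 = 9.85769965
P = C - S*exp(-qT) + K*exp(-rT)
P = 0.3621 - 8.78000000 + 9.85769965 = 1.4398


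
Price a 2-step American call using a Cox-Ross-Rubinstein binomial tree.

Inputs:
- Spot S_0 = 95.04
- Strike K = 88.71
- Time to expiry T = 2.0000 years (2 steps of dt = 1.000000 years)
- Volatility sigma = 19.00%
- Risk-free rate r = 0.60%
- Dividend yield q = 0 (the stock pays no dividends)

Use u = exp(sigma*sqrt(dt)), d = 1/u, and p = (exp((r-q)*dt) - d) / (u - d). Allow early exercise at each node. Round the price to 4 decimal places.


dt = T/N = 1.000000
u = exp(sigma*sqrt(dt)) = 1.209250; d = 1/u = 0.826959
p = (exp((r-q)*dt) - d) / (u - d) = 0.468384
Discount per step: exp(-r*dt) = 0.994018
Stock lattice S(k, i) with i counting down-moves:
  k=0: S(0,0) = 95.0400
  k=1: S(1,0) = 114.9271; S(1,1) = 78.5942
  k=2: S(2,0) = 138.9755; S(2,1) = 95.0400; S(2,2) = 64.9942
Terminal payoffs V(N, i) = max(S_T - K, 0):
  V(2,0) = 50.265527; V(2,1) = 6.330000; V(2,2) = 0.000000
Backward induction: V(k, i) = exp(-r*dt) * [p * V(k+1, i) + (1-p) * V(k+1, i+1)]; then take max(V_cont, immediate exercise) for American.
  V(1,0) = exp(-r*dt) * [p*50.265527 + (1-p)*6.330000] = 26.747748; exercise = 26.217082; V(1,0) = max -> 26.747748
  V(1,1) = exp(-r*dt) * [p*6.330000 + (1-p)*0.000000] = 2.947137; exercise = 0.000000; V(1,1) = max -> 2.947137
  V(0,0) = exp(-r*dt) * [p*26.747748 + (1-p)*2.947137] = 14.010656; exercise = 6.330000; V(0,0) = max -> 14.010656

Answer: Price = V(0,0) = 14.0107


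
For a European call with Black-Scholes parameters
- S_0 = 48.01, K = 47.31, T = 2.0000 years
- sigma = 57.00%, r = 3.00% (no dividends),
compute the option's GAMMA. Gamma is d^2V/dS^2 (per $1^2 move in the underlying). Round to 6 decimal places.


Answer: Gamma = 0.009117

Derivation:
d1 = 0.4957037279; d2 = -0.3103980027
phi(d1) = 0.3528191677; exp(-qT) = 1.0000000000; exp(-rT) = 0.9417645336
Gamma = exp(-qT) * phi(d1) / (S * sigma * sqrt(T)) = 1.0000000000 * 0.3528191677 / (48.0100 * 0.5700 * 1.4142135624) = 0.009117


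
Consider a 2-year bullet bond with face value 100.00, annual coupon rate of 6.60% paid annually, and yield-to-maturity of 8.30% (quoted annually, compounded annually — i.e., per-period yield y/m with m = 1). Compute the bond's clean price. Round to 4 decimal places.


Coupon per period c = face * coupon_rate / m = 6.600000
Periods per year m = 1; per-period yield y/m = 0.083000
Number of cashflows N = 2
Cashflows (t years, CF_t, discount factor 1/(1+y/m)^(m*t), PV):
  t = 1.0000: CF_t = 6.600000, DF = 0.923361, PV = 6.094183
  t = 2.0000: CF_t = 106.600000, DF = 0.852596, PV = 90.886691
Price P = sum_t PV_t = 96.980874

Answer: Price = 96.9809


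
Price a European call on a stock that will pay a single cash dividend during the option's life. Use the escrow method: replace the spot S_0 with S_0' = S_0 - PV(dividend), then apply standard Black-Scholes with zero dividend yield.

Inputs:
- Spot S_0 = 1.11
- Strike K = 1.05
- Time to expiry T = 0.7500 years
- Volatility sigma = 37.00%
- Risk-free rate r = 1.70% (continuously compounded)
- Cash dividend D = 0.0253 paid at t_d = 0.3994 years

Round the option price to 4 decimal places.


Answer: Price = 0.1605

Derivation:
PV(D) = D * exp(-r * t_d) = 0.0253 * 0.99323320 = 0.02512880
S_0' = S_0 - PV(D) = 1.1100 - 0.02512880 = 1.08487120
d1 = (ln(S_0'/K) + (r + sigma^2/2)*T) / (sigma*sqrt(T)) = 0.30196544
d2 = d1 - sigma*sqrt(T) = -0.01846395
exp(-rT) = 0.98733094
N(d1) = 0.61866080; N(d2) = 0.49263437
C = S_0' * N(d1) - K * exp(-rT) * N(d2) = 1.08487120 * 0.61866080 - 1.0500 * 0.98733094 * 0.49263437 = 0.1605


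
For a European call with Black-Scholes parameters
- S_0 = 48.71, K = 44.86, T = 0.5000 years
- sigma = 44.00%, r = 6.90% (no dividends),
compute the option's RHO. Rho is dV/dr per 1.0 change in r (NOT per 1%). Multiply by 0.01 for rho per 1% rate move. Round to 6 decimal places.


Answer: Rho = 12.721037

Derivation:
d1 = 0.5310944642; d2 = 0.2199674805
phi(d1) = 0.3464664820; exp(-qT) = 1.0000000000; exp(-rT) = 0.9660883397
N(d2) = 0.5870517594
Rho = K*T*exp(-rT)*N(d2) = 44.8600 * 0.5000 * 0.9660883397 * 0.5870517594 = 12.721037


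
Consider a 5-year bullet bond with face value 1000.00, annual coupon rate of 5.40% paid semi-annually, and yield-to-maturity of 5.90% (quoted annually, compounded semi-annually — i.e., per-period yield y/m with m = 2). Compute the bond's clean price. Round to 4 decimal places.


Answer: Price = 978.6200

Derivation:
Coupon per period c = face * coupon_rate / m = 27.000000
Periods per year m = 2; per-period yield y/m = 0.029500
Number of cashflows N = 10
Cashflows (t years, CF_t, discount factor 1/(1+y/m)^(m*t), PV):
  t = 0.5000: CF_t = 27.000000, DF = 0.971345, PV = 26.226323
  t = 1.0000: CF_t = 27.000000, DF = 0.943512, PV = 25.474816
  t = 1.5000: CF_t = 27.000000, DF = 0.916476, PV = 24.744843
  t = 2.0000: CF_t = 27.000000, DF = 0.890214, PV = 24.035788
  t = 2.5000: CF_t = 27.000000, DF = 0.864706, PV = 23.347050
  t = 3.0000: CF_t = 27.000000, DF = 0.839928, PV = 22.678047
  t = 3.5000: CF_t = 27.000000, DF = 0.815860, PV = 22.028215
  t = 4.0000: CF_t = 27.000000, DF = 0.792482, PV = 21.397003
  t = 4.5000: CF_t = 27.000000, DF = 0.769773, PV = 20.783879
  t = 5.0000: CF_t = 1027.000000, DF = 0.747716, PV = 767.904007
Price P = sum_t PV_t = 978.619973


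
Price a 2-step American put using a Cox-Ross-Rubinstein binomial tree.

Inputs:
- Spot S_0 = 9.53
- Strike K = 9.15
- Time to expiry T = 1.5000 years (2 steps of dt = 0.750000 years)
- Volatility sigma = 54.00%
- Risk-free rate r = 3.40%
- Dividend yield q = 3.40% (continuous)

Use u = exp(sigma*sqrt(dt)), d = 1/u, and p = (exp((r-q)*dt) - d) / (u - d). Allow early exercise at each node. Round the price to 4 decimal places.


Answer: Price = V(0,0) = 1.9433

Derivation:
dt = T/N = 0.750000
u = exp(sigma*sqrt(dt)) = 1.596245; d = 1/u = 0.626470
p = (exp((r-q)*dt) - d) / (u - d) = 0.385172
Discount per step: exp(-r*dt) = 0.974822
Stock lattice S(k, i) with i counting down-moves:
  k=0: S(0,0) = 9.5300
  k=1: S(1,0) = 15.2122; S(1,1) = 5.9703
  k=2: S(2,0) = 24.2824; S(2,1) = 9.5300; S(2,2) = 3.7402
Terminal payoffs V(N, i) = max(K - S_T, 0):
  V(2,0) = 0.000000; V(2,1) = 0.000000; V(2,2) = 5.409807
Backward induction: V(k, i) = exp(-r*dt) * [p * V(k+1, i) + (1-p) * V(k+1, i+1)]; then take max(V_cont, immediate exercise) for American.
  V(1,0) = exp(-r*dt) * [p*0.000000 + (1-p)*0.000000] = 0.000000; exercise = 0.000000; V(1,0) = max -> 0.000000
  V(1,1) = exp(-r*dt) * [p*0.000000 + (1-p)*5.409807] = 3.242359; exercise = 3.179737; V(1,1) = max -> 3.242359
  V(0,0) = exp(-r*dt) * [p*0.000000 + (1-p)*3.242359] = 1.943302; exercise = 0.000000; V(0,0) = max -> 1.943302


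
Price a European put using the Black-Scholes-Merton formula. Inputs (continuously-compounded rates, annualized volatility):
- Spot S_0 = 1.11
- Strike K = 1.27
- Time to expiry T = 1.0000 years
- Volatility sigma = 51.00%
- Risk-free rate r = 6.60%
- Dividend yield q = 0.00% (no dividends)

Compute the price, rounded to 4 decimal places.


d1 = (ln(S/K) + (r - q + 0.5*sigma^2) * T) / (sigma * sqrt(T)) = 0.12037866
d2 = d1 - sigma * sqrt(T) = -0.38962134
exp(-rT) = 0.93613086; exp(-qT) = 1.00000000
P = K * exp(-rT) * N(-d2) - S_0 * exp(-qT) * N(-d1)
N(-d1) = 0.45209160; N(-d2) = 0.65159172
P = 1.2700 * 0.93613086 * 0.65159172 - 1.1100 * 1.00000000 * 0.45209160 = 0.2728

Answer: Price = 0.2728


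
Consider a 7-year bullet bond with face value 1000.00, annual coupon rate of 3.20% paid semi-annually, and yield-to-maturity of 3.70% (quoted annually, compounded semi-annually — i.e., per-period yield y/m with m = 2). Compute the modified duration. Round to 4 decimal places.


Coupon per period c = face * coupon_rate / m = 16.000000
Periods per year m = 2; per-period yield y/m = 0.018500
Number of cashflows N = 14
Cashflows (t years, CF_t, discount factor 1/(1+y/m)^(m*t), PV):
  t = 0.5000: CF_t = 16.000000, DF = 0.981836, PV = 15.709377
  t = 1.0000: CF_t = 16.000000, DF = 0.964002, PV = 15.424032
  t = 1.5000: CF_t = 16.000000, DF = 0.946492, PV = 15.143870
  t = 2.0000: CF_t = 16.000000, DF = 0.929300, PV = 14.868798
  t = 2.5000: CF_t = 16.000000, DF = 0.912420, PV = 14.598721
  t = 3.0000: CF_t = 16.000000, DF = 0.895847, PV = 14.333551
  t = 3.5000: CF_t = 16.000000, DF = 0.879575, PV = 14.073196
  t = 4.0000: CF_t = 16.000000, DF = 0.863598, PV = 13.817571
  t = 4.5000: CF_t = 16.000000, DF = 0.847912, PV = 13.566589
  t = 5.0000: CF_t = 16.000000, DF = 0.832510, PV = 13.320166
  t = 5.5000: CF_t = 16.000000, DF = 0.817389, PV = 13.078219
  t = 6.0000: CF_t = 16.000000, DF = 0.802542, PV = 12.840667
  t = 6.5000: CF_t = 16.000000, DF = 0.787964, PV = 12.607430
  t = 7.0000: CF_t = 1016.000000, DF = 0.773652, PV = 786.030216
Price P = sum_t PV_t = 969.412404
First compute Macaulay numerator sum_t t * PV_t:
  t * PV_t at t = 0.5000: 7.854688
  t * PV_t at t = 1.0000: 15.424032
  t * PV_t at t = 1.5000: 22.715806
  t * PV_t at t = 2.0000: 29.737595
  t * PV_t at t = 2.5000: 36.496803
  t * PV_t at t = 3.0000: 43.000652
  t * PV_t at t = 3.5000: 49.256187
  t * PV_t at t = 4.0000: 55.270285
  t * PV_t at t = 4.5000: 61.049653
  t * PV_t at t = 5.0000: 66.600832
  t * PV_t at t = 5.5000: 71.930206
  t * PV_t at t = 6.0000: 77.044002
  t * PV_t at t = 6.5000: 81.948292
  t * PV_t at t = 7.0000: 5502.211513
Macaulay duration D = 6120.540546 / 969.412404 = 6.313660
Modified duration = D / (1 + y/m) = 6.313660 / (1 + 0.018500) = 6.198979

Answer: Modified duration = 6.1990


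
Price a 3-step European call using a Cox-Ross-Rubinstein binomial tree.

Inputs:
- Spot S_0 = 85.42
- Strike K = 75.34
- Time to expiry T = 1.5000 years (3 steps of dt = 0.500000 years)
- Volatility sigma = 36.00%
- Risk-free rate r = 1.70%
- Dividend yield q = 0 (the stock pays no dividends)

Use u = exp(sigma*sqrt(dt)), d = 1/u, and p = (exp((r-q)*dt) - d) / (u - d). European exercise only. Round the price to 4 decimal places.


Answer: Price = V(0,0) = 21.2505

Derivation:
dt = T/N = 0.500000
u = exp(sigma*sqrt(dt)) = 1.289892; d = 1/u = 0.775259
p = (exp((r-q)*dt) - d) / (u - d) = 0.453289
Discount per step: exp(-r*dt) = 0.991536
Stock lattice S(k, i) with i counting down-moves:
  k=0: S(0,0) = 85.4200
  k=1: S(1,0) = 110.1826; S(1,1) = 66.2226
  k=2: S(2,0) = 142.1236; S(2,1) = 85.4200; S(2,2) = 51.3397
  k=3: S(3,0) = 183.3241; S(3,1) = 110.1826; S(3,2) = 66.2226; S(3,3) = 39.8015
Terminal payoffs V(N, i) = max(S_T - K, 0):
  V(3,0) = 107.984093; V(3,1) = 34.842569; V(3,2) = 0.000000; V(3,3) = 0.000000
Backward induction: V(k, i) = exp(-r*dt) * [p * V(k+1, i) + (1-p) * V(k+1, i+1)].
  V(2,0) = exp(-r*dt) * [p*107.984093 + (1-p)*34.842569] = 67.421283
  V(2,1) = exp(-r*dt) * [p*34.842569 + (1-p)*0.000000] = 15.660070
  V(2,2) = exp(-r*dt) * [p*0.000000 + (1-p)*0.000000] = 0.000000
  V(1,0) = exp(-r*dt) * [p*67.421283 + (1-p)*15.660070] = 38.791715
  V(1,1) = exp(-r*dt) * [p*15.660070 + (1-p)*0.000000] = 7.038453
  V(0,0) = exp(-r*dt) * [p*38.791715 + (1-p)*7.038453] = 21.250454


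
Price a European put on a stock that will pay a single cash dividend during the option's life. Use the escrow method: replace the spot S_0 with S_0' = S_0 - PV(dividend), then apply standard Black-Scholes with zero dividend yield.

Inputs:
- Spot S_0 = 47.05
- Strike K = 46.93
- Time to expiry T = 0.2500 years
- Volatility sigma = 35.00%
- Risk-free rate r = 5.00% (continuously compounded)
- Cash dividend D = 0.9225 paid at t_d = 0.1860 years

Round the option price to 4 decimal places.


Answer: Price = 3.3308

Derivation:
PV(D) = D * exp(-r * t_d) = 0.9225 * 0.99074311 = 0.91396052
S_0' = S_0 - PV(D) = 47.0500 - 0.91396052 = 46.13603948
d1 = (ln(S_0'/K) + (r + sigma^2/2)*T) / (sigma*sqrt(T)) = 0.06142733
d2 = d1 - sigma*sqrt(T) = -0.11357267
exp(-rT) = 0.98757780
N(-d1) = 0.47550944; N(-d2) = 0.54521172
P = K * exp(-rT) * N(-d2) - S_0' * N(-d1) = 46.9300 * 0.98757780 * 0.54521172 - 46.13603948 * 0.47550944 = 3.3308


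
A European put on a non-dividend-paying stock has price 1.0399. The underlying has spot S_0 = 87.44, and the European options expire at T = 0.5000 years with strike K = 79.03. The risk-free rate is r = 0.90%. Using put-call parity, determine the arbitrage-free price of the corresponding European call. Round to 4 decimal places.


Put-call parity: C - P = S_0 * exp(-qT) - K * exp(-rT).
S_0 * exp(-qT) = 87.4400 * 1.00000000 = 87.44000000
K * exp(-rT) = 79.0300 * 0.99551011 = 78.67516398
C = P + S*exp(-qT) - K*exp(-rT)
C = 1.0399 + 87.44000000 - 78.67516398 = 9.8047

Answer: Call price = 9.8047


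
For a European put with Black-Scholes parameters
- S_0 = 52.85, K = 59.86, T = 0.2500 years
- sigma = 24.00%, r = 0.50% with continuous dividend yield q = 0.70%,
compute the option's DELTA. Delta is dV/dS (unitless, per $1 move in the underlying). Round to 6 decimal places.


d1 = -0.9820899176; d2 = -1.1020899176
phi(d1) = 0.2463039747; exp(-qT) = 0.9982515304; exp(-rT) = 0.9987507809
N(-d1) = 0.8369722239
Delta = -exp(-qT) * N(-d1) = -0.9982515304 * 0.8369722239 = -0.835509

Answer: Delta = -0.835509
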